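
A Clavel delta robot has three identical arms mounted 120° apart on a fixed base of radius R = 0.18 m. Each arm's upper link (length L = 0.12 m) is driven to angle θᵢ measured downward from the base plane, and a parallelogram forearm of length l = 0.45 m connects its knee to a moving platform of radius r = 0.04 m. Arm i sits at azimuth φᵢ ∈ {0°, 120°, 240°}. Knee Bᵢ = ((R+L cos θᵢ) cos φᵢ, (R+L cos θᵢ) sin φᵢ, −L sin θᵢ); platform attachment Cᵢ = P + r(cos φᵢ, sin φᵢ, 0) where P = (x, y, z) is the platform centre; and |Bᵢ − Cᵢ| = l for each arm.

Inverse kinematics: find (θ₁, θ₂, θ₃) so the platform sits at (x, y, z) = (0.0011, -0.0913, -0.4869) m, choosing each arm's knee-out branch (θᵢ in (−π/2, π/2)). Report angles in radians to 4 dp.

rotate P by −φ1: (0.0011, -0.0913, -0.4869)
  e−x'=0.1389;  (l²−L²−(e−x')²−y'²−z²)/2L = -0.3192
  θ1 = atan2(B,A) + arccos(C/0.5063) = 0.9599
φ2=120.0° → target in arm frame (-0.0796, 0.0447)
  A=0.2196, B=-0.4869, C=(l²−L²−A²−y'²−z²)/(2L)=-0.4133
  θ2 = atan2(B,A) + arccos(C/0.5341) = 1.3086
φ3=240.0° → target in arm frame (0.0785, 0.0466)
  A=0.0615, B=-0.4869, C=(l²−L²−A²−y'²−z²)/(2L)=-0.2288
  √(A²+B²)=0.4908;  θ3 = -1.4452+2.0559 ≈ 0.6107

θ₁ = 0.9599, θ₂ = 1.3086, θ₃ = 0.6107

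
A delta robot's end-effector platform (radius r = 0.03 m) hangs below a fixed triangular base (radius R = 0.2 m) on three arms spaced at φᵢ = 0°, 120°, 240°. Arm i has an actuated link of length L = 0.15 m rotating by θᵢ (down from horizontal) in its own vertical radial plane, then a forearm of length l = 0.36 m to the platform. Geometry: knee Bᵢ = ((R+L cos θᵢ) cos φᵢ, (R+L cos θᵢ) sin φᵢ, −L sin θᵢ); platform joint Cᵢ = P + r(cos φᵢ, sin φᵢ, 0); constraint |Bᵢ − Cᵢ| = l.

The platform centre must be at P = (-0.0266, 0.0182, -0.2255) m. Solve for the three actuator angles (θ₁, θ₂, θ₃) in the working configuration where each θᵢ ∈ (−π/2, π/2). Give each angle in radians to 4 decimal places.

θ₁ = 0.5234, θ₂ = 0.0877, θ₃ = 0.3491

φ1=0.0° → target in arm frame (-0.0266, 0.0182)
  A cos θ + B sin θ = C:  0.1966·cos θ + -0.2255·sin θ = 0.0576
  γ=atan2(-0.2255,0.1966)=-0.8538;  ψ=arccos(0.1924)=1.3772;  θ1=γ+ψ≈0.5234
arm 2 (φ=120.0°): x'=0.0291, y'=0.0139
  e−x'=0.1409;  (l²−L²−(e−x')²−y'²−z²)/2L = 0.1206
  √(A²+B²)=0.2659;  θ2 = -1.0122+1.0999 ≈ 0.0877
φ3=240.0° → target in arm frame (-0.0025, -0.0321)
  e−x'=0.1725;  (l²−L²−(e−x')²−y'²−z²)/2L = 0.0849
  γ=atan2(-0.2255,0.1725)=-0.9179;  ψ=arccos(0.2991)=1.2670;  θ3=γ+ψ≈0.3491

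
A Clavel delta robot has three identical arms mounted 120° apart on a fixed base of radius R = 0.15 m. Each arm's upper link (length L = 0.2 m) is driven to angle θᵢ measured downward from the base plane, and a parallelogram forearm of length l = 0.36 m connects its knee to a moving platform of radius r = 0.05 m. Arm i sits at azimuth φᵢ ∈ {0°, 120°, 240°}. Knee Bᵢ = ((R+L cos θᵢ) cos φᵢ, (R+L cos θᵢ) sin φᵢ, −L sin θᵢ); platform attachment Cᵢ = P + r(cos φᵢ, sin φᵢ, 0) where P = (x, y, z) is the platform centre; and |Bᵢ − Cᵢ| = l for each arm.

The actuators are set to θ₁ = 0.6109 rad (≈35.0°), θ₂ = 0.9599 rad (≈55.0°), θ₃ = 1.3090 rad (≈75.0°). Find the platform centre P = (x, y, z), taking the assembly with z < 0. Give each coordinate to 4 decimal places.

φ1=0.0°: virtual centre (0.2638, 0.0000, -0.1147), radius l
arm 2 at φ=120.0°: ρ2 = 0.2147;  centre 2 = (-0.1074, 0.1860, -0.1638)
φ3=240.0°: virtual centre (-0.0759, -0.1314, -0.1932), radius l
eliminate P² terms by subtracting sphere 1 from 2 and 3
plane₁₂: -0.7424x+0.3719y+-0.0982z = -0.0098
Cramer: x(z) = 0.0244-0.1880z;  y(z) = 0.0223-0.1111z
into |P−centre ₁|² = l²: 1.0477z² + 0.3145z + -0.0586 = 0;  Δ = 0.3445;  z = -0.4302 or 0.1300 → z<0 root = -0.4302
x = 0.1052, y = 0.0701

(0.1052, 0.0701, -0.4302)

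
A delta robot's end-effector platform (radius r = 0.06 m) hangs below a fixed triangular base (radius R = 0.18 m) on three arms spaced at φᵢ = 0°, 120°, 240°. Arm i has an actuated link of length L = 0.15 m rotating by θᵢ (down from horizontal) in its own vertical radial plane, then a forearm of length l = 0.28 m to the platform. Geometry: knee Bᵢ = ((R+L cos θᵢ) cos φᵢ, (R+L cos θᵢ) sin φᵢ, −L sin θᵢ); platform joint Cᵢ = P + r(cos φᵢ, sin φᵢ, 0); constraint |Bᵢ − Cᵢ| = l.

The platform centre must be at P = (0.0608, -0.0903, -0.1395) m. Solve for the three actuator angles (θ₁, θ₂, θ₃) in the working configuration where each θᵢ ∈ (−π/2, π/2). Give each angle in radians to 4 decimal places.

arm 1 (φ=0.0°): x'=0.0608, y'=-0.0903
  A cos θ + B sin θ = C:  0.0592·cos θ + -0.1395·sin θ = 0.0826
  θ1 = atan2(B,A) + arccos(C/0.1515) = -0.1752
rotate P by −φ2: (-0.1086, -0.0075, -0.1395)
  A=0.2286, B=-0.1395, C=(l²−L²−A²−y'²−z²)/(2L)=-0.0529
  θ2 = atan2(B,A) + arccos(C/0.2678) = 1.2218
arm 3 (φ=240.0°): x'=0.0478, y'=0.0978
  e−x'=0.0722;  (l²−L²−(e−x')²−y'²−z²)/2L = 0.0722
  θ3 = atan2(B,A) + arccos(C/0.1571) = -0.0001

θ₁ = -0.1752, θ₂ = 1.2218, θ₃ = -0.0001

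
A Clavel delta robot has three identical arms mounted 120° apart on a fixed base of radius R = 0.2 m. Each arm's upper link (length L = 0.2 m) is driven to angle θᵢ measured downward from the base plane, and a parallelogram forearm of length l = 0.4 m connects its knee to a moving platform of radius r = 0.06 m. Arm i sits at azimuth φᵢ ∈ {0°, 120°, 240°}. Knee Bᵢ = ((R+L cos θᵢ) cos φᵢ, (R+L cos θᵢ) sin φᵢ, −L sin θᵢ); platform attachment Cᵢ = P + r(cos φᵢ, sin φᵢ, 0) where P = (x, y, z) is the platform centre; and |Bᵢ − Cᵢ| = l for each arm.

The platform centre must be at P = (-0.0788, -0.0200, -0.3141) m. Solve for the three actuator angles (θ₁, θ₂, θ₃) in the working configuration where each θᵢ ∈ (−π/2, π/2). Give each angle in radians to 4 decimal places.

arm 1 (φ=0.0°): x'=-0.0788, y'=-0.0200
  A=0.2188, B=-0.3141, C=(l²−L²−A²−y'²−z²)/(2L)=-0.0673
  γ=atan2(-0.3141,0.2188)=-0.9624;  ψ=arccos(-0.1759)=1.7476;  θ1=γ+ψ≈0.7852
rotate P by −φ2: (0.0221, 0.0782, -0.3141)
  A=0.1179, B=-0.3141, C=(l²−L²−A²−y'²−z²)/(2L)=0.0033
  γ=atan2(-0.3141,0.1179)=-1.2117;  ψ=arccos(0.0098)=1.5610;  θ2=γ+ψ≈0.3494
rotate P by −φ3: (0.0567, -0.0582, -0.3141)
  A cos θ + B sin θ = C:  0.0833·cos θ + -0.3141·sin θ = 0.0275
  γ=atan2(-0.3141,0.0833)=-1.3116;  ψ=arccos(0.0847)=1.4860;  θ3=γ+ψ≈0.1743

θ₁ = 0.7852, θ₂ = 0.3494, θ₃ = 0.1743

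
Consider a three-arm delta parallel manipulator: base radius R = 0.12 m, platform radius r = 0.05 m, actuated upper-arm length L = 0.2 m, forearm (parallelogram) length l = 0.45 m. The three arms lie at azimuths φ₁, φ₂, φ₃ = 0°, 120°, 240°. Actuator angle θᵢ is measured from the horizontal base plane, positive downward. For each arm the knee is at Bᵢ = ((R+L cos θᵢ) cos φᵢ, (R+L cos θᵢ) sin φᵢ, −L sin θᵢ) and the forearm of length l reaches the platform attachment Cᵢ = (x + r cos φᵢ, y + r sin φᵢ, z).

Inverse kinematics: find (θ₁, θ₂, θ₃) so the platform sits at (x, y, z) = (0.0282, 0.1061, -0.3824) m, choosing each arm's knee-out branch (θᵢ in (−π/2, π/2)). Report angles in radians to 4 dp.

φ1=0.0° → target in arm frame (0.0282, 0.1061)
  A=0.0418, B=-0.3824, C=(l²−L²−A²−y'²−z²)/(2L)=0.0082
  θ1 = atan2(B,A) + arccos(C/0.3847) = 0.0877
rotate P by −φ2: (0.0778, -0.0775, -0.3824)
  A=-0.0078, B=-0.3824, C=(l²−L²−A²−y'²−z²)/(2L)=0.0255
  θ2 = atan2(B,A) + arccos(C/0.3825) = -0.0871
arm 3 (φ=240.0°): x'=-0.1060, y'=-0.0286
  A=0.1760, B=-0.3824, C=(l²−L²−A²−y'²−z²)/(2L)=-0.0388
  θ3 = atan2(B,A) + arccos(C/0.4210) = 0.5236

θ₁ = 0.0877, θ₂ = -0.0871, θ₃ = 0.5236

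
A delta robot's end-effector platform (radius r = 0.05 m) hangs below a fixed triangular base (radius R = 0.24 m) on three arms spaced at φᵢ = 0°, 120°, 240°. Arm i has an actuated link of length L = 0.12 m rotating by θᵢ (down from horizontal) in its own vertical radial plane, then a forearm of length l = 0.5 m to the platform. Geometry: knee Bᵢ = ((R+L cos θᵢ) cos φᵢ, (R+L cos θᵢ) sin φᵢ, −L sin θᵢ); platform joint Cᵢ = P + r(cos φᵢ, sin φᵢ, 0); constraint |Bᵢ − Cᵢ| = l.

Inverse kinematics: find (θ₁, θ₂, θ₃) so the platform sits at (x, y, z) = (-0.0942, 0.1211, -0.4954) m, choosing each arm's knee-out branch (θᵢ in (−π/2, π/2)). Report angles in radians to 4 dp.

θ₁ = 1.3964, θ₂ = 0.1750, θ₃ = 1.2220

rotate P by −φ1: (-0.0942, 0.1211, -0.4954)
  A cos θ + B sin θ = C:  0.2842·cos θ + -0.4954·sin θ = -0.4386
  θ1 = atan2(B,A) + arccos(C/0.5711) = 1.3964
arm 2 (φ=120.0°): x'=0.1520, y'=0.0210
  A=0.0380, B=-0.4954, C=(l²−L²−A²−y'²−z²)/(2L)=-0.0488
  γ=atan2(-0.4954,0.0380)=-1.4942;  ψ=arccos(-0.0982)=1.6691;  θ2=γ+ψ≈0.1750
rotate P by −φ3: (-0.0578, -0.1421, -0.4954)
  e−x'=0.2478;  (l²−L²−(e−x')²−y'²−z²)/2L = -0.3809
  √(A²+B²)=0.5539;  θ3 = -1.1070+2.3290 ≈ 1.2220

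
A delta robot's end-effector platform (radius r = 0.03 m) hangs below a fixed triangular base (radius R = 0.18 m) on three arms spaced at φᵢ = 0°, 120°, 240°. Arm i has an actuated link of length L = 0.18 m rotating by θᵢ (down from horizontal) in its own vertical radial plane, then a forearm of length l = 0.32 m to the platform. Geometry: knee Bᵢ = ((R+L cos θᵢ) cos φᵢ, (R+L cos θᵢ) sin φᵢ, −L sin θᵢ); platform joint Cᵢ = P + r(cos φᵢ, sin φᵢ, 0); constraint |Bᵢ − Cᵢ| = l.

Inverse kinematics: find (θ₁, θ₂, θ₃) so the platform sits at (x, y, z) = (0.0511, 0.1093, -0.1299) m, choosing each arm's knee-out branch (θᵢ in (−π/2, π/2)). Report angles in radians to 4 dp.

θ₁ = 0.0872, θ₂ = -0.1745, θ₃ = 1.3090

φ1=0.0° → target in arm frame (0.0511, 0.1093)
  A cos θ + B sin θ = C:  0.0989·cos θ + -0.1299·sin θ = 0.0872
  √(A²+B²)=0.1633;  θ1 = -0.9201+1.0072 ≈ 0.0872
arm 2 (φ=120.0°): x'=0.0691, y'=-0.0989
  A=0.0809, B=-0.1299, C=(l²−L²−A²−y'²−z²)/(2L)=0.1022
  θ2 = atan2(B,A) + arccos(C/0.1530) = -0.1745
rotate P by −φ3: (-0.1202, -0.0104, -0.1299)
  e−x'=0.2702;  (l²−L²−(e−x')²−y'²−z²)/2L = -0.0555
  θ3 = atan2(B,A) + arccos(C/0.2998) = 1.3090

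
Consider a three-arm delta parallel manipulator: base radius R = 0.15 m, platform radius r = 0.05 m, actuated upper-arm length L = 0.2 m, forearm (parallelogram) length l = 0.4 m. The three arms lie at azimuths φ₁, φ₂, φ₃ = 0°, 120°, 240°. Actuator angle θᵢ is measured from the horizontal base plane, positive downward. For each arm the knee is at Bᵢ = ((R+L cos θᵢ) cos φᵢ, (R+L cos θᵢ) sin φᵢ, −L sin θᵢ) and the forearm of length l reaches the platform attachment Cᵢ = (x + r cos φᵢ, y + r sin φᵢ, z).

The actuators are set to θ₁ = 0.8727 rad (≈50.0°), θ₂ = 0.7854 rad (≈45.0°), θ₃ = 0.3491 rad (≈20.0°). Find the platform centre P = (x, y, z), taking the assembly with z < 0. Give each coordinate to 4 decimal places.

φ1=0.0°: virtual centre (0.2286, 0.0000, -0.1532), radius l
φ2=120.0°: virtual centre (-0.1207, 0.2091, -0.1414), radius l
φ3=240.0°: virtual centre (-0.1440, -0.2494, -0.0684), radius l
subtract pairs → two planes through P
[-0.6985 0.4182 0.0236]·P = 0.0026;  [-0.7450 -0.4987 0.1696]·P = 0.0119
det = 0.6599;  x = -0.0095+0.1253z,  y = -0.0097+0.1529z
sphere 1 gives Az²+Bz+C=0 with A=1.0391, B=0.2438, C=-0.0798;  B²−4AC=0.3910;  roots -0.4182, 0.1836;  negative root z = -0.4182
x = -0.0619, y = -0.0736

(-0.0619, -0.0736, -0.4182)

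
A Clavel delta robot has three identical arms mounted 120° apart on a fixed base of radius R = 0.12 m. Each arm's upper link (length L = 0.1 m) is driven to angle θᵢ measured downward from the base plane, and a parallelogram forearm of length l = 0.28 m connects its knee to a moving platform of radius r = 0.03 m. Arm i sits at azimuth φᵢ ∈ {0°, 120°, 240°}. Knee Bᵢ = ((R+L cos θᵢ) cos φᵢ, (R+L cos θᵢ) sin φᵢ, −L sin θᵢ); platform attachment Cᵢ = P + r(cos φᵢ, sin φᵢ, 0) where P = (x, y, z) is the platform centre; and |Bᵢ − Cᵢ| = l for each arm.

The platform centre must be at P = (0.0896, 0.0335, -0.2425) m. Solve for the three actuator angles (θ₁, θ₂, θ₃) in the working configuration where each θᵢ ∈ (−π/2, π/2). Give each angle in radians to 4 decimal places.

θ₁ = -0.1739, θ₂ = 0.6111, θ₃ = 0.9600

φ1=0.0° → target in arm frame (0.0896, 0.0335)
  A=0.0004, B=-0.2425, C=(l²−L²−A²−y'²−z²)/(2L)=0.0424
  √(A²+B²)=0.2425;  θ1 = -1.5691+1.3952 ≈ -0.1739
arm 2 (φ=120.0°): x'=-0.0158, y'=-0.0943
  A=0.1058, B=-0.2425, C=(l²−L²−A²−y'²−z²)/(2L)=-0.0525
  θ2 = atan2(B,A) + arccos(C/0.2646) = 0.6111
φ3=240.0° → target in arm frame (-0.0738, 0.0608)
  A cos θ + B sin θ = C:  0.1638·cos θ + -0.2425·sin θ = -0.1047
  √(A²+B²)=0.2926;  θ3 = -0.9767+1.9367 ≈ 0.9600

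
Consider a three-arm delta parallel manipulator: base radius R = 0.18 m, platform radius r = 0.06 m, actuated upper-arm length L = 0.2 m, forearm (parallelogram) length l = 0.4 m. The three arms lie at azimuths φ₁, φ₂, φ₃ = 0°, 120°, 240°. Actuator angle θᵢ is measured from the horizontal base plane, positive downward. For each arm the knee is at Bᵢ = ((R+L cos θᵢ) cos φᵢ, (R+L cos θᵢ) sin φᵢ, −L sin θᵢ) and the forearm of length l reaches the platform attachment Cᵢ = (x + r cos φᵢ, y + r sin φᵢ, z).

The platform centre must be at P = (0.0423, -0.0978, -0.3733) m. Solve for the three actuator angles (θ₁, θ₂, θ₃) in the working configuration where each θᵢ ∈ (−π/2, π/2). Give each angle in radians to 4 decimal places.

φ1=0.0° → target in arm frame (0.0423, -0.0978)
  e−x'=0.0777;  (l²−L²−(e−x')²−y'²−z²)/2L = -0.0874
  γ=atan2(-0.3733,0.0777)=-1.3656;  ψ=arccos(-0.2292)=1.8020;  θ1=γ+ψ≈0.4365
arm 2 (φ=120.0°): x'=-0.1058, y'=0.0123
  A cos θ + B sin θ = C:  0.2258·cos θ + -0.3733·sin θ = -0.1763
  √(A²+B²)=0.4363;  θ2 = -1.0267+1.9867 ≈ 0.9600
arm 3 (φ=240.0°): x'=0.0635, y'=0.0855
  e−x'=0.0565;  (l²−L²−(e−x')²−y'²−z²)/2L = -0.0746
  √(A²+B²)=0.3775;  θ3 = -1.4207+1.7698 ≈ 0.3491

θ₁ = 0.4365, θ₂ = 0.9600, θ₃ = 0.3491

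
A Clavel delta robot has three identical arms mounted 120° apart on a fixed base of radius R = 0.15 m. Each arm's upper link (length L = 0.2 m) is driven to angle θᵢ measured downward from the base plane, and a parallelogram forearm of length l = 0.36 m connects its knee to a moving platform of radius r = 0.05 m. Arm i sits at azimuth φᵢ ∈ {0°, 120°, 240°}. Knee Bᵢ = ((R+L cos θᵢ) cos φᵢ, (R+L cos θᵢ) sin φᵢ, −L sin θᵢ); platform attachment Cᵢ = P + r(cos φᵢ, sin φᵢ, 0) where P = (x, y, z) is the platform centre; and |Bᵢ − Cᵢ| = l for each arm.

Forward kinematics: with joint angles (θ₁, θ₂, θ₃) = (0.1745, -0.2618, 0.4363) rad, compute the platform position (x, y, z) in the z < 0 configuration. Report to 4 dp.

(-0.0062, 0.0622, -0.2187)

arm 1 at φ=0.0°: ρ1 = 0.2970;  O1 = (0.2970, 0.0000, -0.0347)
O2 = (0.2932·cos120.0°, 0.2932·sin120.0°, 0.0518) = (-0.1466, 0.2539, 0.0518)
O3 = (0.2813·cos240.0°, 0.2813·sin240.0°, -0.0845) = (-0.1406, -0.2436, -0.0845)
subtract pairs → two planes through P
plane₁₂: -0.8871x+0.5078y+0.1730z = -0.0008
det = 0.8766;  x = 0.0022+0.0384z,  y = 0.0024+-0.2735z
into |P−O₁|² = l²: 1.0763z² + 0.0455z + -0.0415 = 0;  Δ = 0.1808;  z = -0.2187 or 0.1764 → z<0 root = -0.2187
x = -0.0062, y = 0.0622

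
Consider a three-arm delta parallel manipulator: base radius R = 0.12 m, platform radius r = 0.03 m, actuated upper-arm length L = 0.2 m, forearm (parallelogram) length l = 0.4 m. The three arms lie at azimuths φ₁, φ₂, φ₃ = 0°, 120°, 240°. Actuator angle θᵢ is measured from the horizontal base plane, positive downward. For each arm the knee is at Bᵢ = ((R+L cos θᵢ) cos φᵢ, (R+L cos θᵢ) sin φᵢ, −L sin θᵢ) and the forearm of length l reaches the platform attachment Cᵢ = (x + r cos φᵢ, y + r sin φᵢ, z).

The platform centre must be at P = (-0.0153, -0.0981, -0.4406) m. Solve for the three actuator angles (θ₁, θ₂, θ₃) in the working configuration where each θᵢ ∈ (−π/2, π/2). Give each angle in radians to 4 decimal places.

θ₁ = 0.7854, θ₂ = 0.9601, θ₃ = 0.4363

φ1=0.0° → target in arm frame (-0.0153, -0.0981)
  A cos θ + B sin θ = C:  0.1053·cos θ + -0.4406·sin θ = -0.2371
  θ1 = atan2(B,A) + arccos(C/0.4530) = 0.7854
φ2=120.0° → target in arm frame (-0.0773, 0.0623)
  A=0.1673, B=-0.4406, C=(l²−L²−A²−y'²−z²)/(2L)=-0.2650
  √(A²+B²)=0.4713;  θ2 = -1.2079+2.1679 ≈ 0.9601
φ3=240.0° → target in arm frame (0.0926, 0.0358)
  A cos θ + B sin θ = C:  -0.0026·cos θ + -0.4406·sin θ = -0.1885
  √(A²+B²)=0.4406;  θ3 = -1.5767+2.0130 ≈ 0.4363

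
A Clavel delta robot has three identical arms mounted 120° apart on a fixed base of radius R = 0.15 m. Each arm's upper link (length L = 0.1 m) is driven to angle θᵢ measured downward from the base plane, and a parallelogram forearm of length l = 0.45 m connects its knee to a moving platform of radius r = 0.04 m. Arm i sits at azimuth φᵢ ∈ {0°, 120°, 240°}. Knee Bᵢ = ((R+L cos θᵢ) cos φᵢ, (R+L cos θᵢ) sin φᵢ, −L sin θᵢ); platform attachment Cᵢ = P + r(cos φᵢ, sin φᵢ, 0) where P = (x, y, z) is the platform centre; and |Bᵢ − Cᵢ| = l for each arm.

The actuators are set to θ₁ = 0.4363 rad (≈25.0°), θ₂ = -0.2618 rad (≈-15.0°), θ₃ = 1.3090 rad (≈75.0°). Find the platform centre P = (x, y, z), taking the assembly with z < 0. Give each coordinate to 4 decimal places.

(0.0225, 0.1965, -0.4058)

S1 = (0.2006·cos0.0°, 0.2006·sin0.0°, -0.0423) = (0.2006, 0.0000, -0.0423)
S2 = (0.2066·cos120.0°, 0.2066·sin120.0°, 0.0259) = (-0.1033, 0.1789, 0.0259)
S3 = (0.1359·cos240.0°, 0.1359·sin240.0°, -0.0966) = (-0.0679, -0.1177, -0.0966)
subtract pairs → two planes through P
plane₁₂: -0.6079x+0.3578y+0.1363z = 0.0013
det = 0.3353;  x = 0.0143+-0.0203z,  y = 0.0279+-0.4154z
quadratic in z: (1.1729)z²+(0.0689)z+(-0.1652)=0, √Δ=0.8831 → z ∈ {-0.4058, 0.3471}; z = -0.4058 (taking z<0)
x = 0.0225, y = 0.1965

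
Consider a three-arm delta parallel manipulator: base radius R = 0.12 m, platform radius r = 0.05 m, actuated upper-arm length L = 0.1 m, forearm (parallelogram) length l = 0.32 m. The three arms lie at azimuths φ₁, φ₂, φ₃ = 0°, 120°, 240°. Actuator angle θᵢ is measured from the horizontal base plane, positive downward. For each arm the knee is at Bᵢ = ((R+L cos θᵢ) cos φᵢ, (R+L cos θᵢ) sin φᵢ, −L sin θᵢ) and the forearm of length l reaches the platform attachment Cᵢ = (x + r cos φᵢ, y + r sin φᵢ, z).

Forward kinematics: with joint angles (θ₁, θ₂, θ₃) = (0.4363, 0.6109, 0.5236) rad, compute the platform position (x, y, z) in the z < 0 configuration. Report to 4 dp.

(0.0177, -0.0104, -0.3284)

O1 = (0.1606·cos0.0°, 0.1606·sin0.0°, -0.0423) = (0.1606, 0.0000, -0.0423)
arm 2 at φ=120.0°: e+L cos θ2 = 0.1519;  O2 = (-0.0760, 0.1316, -0.0574)
arm 3 at φ=240.0°: e+L cos θ3 = 0.1566;  O3 = (-0.0783, -0.1356, -0.0500)
eliminate P² terms by subtracting sphere 1 from 2 and 3
plane₁₂: -0.4732x+0.2631y+-0.0302z = -0.0012
Cramer: x(z) = 0.0019-0.0483z;  y(z) = -0.0012+0.0280z
into |P−O₁|² = l²: 1.0031z² + 0.0998z + -0.0754 = 0;  Δ = 0.3125;  z = -0.3284 or 0.2289 → z<0 root = -0.3284
x = 0.0177, y = -0.0104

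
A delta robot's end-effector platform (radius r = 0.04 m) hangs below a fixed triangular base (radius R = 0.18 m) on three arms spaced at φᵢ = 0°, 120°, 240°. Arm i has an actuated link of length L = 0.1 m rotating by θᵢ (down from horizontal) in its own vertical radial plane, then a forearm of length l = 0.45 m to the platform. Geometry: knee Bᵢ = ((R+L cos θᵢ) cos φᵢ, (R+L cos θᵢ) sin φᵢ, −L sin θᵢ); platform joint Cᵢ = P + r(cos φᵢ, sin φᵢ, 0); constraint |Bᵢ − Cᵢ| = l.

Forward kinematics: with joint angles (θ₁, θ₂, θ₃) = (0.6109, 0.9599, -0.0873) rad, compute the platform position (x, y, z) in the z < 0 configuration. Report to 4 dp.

(-0.0185, -0.1152, -0.4199)

O1 = (0.2219·cos0.0°, 0.2219·sin0.0°, -0.0574) = (0.2219, 0.0000, -0.0574)
arm 2 at φ=120.0°: ρ2 = 0.1974;  O2 = (-0.0987, 0.1709, -0.0819)
φ3=240.0°: virtual centre (-0.1198, -0.2075, 0.0087), radius l
subtract pairs → two planes through P
[-0.6412 0.3418 -0.0491]·P = -0.0069;  [-0.6834 -0.4150 0.1322]·P = 0.0050
det = 0.4997;  x = 0.0023+0.0496z,  y = -0.0158+0.2367z
sphere 1 gives Az²+Bz+C=0 with A=1.0585, B=0.0855, C=-0.1507;  B²−4AC=0.6455;  roots -0.4199, 0.3392;  negative root z = -0.4199
x = -0.0185, y = -0.1152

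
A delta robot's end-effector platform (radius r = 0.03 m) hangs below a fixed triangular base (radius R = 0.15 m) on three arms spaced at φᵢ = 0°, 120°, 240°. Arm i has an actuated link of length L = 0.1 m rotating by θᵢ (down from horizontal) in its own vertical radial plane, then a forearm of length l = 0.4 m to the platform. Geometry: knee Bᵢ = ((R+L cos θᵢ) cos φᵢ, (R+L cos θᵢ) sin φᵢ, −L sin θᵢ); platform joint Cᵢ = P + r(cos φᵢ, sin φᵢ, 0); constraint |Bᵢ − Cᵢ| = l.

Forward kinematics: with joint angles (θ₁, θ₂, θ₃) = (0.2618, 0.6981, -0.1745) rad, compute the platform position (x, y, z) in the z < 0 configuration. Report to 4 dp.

(0.0033, -0.0875, -0.3528)

O1 = (0.2166·cos0.0°, 0.2166·sin0.0°, -0.0259) = (0.2166, 0.0000, -0.0259)
arm 2 at φ=120.0°: e+L cos θ2 = 0.1966;  O2 = (-0.0983, 0.1703, -0.0643)
O3 = (0.2185·cos240.0°, 0.2185·sin240.0°, 0.0174) = (-0.1092, -0.1892, 0.0174)
|O₂|²−|O₁|² = -0.0048;  |O₃|²−|O₁|² = 0.0005
[-0.6298 0.3405 -0.0768]·P = -0.0048;  [-0.6517 -0.3784 0.0865]·P = 0.0005
det = 0.4602;  x = 0.0036+0.0009z,  y = -0.0074+0.2271z
sphere 1 gives Az²+Bz+C=0 with A=1.0516, B=0.0480, C=-0.1139;  B²−4AC=0.4815;  roots -0.3528, 0.3071;  negative root z = -0.3528
x = 0.0033, y = -0.0875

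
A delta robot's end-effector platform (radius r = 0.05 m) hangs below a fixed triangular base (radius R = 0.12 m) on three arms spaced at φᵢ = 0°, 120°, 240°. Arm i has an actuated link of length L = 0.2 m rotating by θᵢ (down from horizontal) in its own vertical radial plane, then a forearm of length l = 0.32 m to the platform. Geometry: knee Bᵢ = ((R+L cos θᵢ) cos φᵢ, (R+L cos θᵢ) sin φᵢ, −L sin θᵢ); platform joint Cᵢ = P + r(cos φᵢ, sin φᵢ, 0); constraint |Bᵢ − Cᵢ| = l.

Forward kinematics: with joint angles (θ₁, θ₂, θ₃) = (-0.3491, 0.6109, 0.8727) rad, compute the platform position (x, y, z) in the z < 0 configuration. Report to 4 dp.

(0.1334, 0.0359, -0.2242)

arm 1 at φ=0.0°: ρ1 = 0.2579;  O1 = (0.2579, 0.0000, 0.0684)
φ2=120.0°: virtual centre (-0.1169, 0.2025, -0.1147), radius l
O3 = (0.1986·cos240.0°, 0.1986·sin240.0°, -0.1532) = (-0.0993, -0.1720, -0.1532)
eliminate P² terms by subtracting sphere 1 from 2 and 3
linear system: -0.7497x+0.4050y = -0.0034−-0.3663z; -0.7144x+-0.3439y = -0.0083−-0.4432z
det = 0.5472;  x = 0.0083+-0.5583z,  y = 0.0070+-0.1291z
quadratic in z: (1.3283)z²+(0.1401)z+(-0.0353)=0, √Δ=0.4554 → z ∈ {-0.2242, 0.1187}; z = -0.2242 (taking z<0)
x = 0.1334, y = 0.0359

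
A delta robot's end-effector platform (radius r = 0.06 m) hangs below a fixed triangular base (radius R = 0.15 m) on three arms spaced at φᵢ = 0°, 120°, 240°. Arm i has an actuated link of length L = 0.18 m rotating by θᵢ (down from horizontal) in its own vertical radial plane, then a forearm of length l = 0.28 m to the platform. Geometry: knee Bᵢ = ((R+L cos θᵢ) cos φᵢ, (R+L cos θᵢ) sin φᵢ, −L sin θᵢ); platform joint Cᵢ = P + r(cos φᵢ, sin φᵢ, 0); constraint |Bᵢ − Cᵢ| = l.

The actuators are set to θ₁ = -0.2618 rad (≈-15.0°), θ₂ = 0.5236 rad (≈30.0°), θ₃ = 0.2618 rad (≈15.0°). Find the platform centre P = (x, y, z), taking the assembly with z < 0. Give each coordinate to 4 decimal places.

(0.0364, -0.0158, -0.1160)

arm 1 at φ=0.0°: e+L cos θ1 = 0.2639;  O1 = (0.2639, 0.0000, 0.0466)
arm 2 at φ=120.0°: e+L cos θ2 = 0.2459;  O2 = (-0.1229, 0.2129, -0.0900)
φ3=240.0°: virtual centre (-0.1319, -0.2285, -0.0466), radius l
|O₂|²−|O₁|² = -0.0032;  |O₃|²−|O₁|² = 0.0000
[-0.7736 0.4259 -0.2732]·P = -0.0032;  [-0.7916 -0.4570 -0.1864]·P = 0.0000
Cramer: x(z) = 0.0021-0.2957z;  y(z) = -0.0037+0.1044z
quadratic in z: (1.0983)z²+(0.0608)z+(-0.0077)=0, √Δ=0.1939 → z ∈ {-0.1160, 0.0606}; z = -0.1160 (taking z<0)
x = 0.0364, y = -0.0158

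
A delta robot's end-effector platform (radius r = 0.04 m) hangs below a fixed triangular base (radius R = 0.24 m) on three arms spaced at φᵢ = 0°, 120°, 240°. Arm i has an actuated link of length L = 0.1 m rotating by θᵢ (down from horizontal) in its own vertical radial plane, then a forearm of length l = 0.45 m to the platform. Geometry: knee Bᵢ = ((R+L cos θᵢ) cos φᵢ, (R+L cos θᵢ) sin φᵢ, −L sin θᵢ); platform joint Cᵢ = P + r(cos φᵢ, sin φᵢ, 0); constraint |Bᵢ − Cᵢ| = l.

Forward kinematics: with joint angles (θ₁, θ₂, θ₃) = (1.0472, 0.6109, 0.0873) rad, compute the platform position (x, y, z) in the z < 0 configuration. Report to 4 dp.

(-0.0735, -0.0440, -0.3963)

φ1=0.0°: virtual centre (0.2500, 0.0000, -0.0866), radius l
O2 = (0.2819·cos120.0°, 0.2819·sin120.0°, -0.0574) = (-0.1410, 0.2441, -0.0574)
O3 = (0.2996·cos240.0°, 0.2996·sin240.0°, -0.0087) = (-0.1498, -0.2595, -0.0087)
|O₂|²−|O₁|² = 0.0128;  |O₃|²−|O₁|² = 0.0198
linear system: -0.7819x+0.4883y = 0.0128−0.0585z; -0.7996x+-0.5190y = 0.0198−0.1558z
det = 0.7962;  x = -0.0205+0.1336z,  y = -0.0067+0.0942z
into |P−O₁|² = l²: 1.0267z² + 0.0996z + -0.1218 = 0;  Δ = 0.5101;  z = -0.3963 or 0.2993 → z<0 root = -0.3963
x = -0.0735, y = -0.0440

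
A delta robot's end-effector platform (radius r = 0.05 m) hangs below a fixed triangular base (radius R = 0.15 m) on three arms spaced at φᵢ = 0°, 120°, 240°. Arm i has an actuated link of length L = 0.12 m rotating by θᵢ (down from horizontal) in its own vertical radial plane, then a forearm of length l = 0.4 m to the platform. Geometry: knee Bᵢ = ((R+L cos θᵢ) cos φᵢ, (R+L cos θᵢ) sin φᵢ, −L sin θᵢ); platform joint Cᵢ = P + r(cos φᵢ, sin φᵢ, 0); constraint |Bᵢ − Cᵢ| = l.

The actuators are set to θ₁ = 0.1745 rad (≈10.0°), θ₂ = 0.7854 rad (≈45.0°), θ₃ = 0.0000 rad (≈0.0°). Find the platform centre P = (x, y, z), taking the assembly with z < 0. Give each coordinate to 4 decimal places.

(0.0341, -0.0993, -0.3618)

φ1=0.0°: virtual centre (0.2182, 0.0000, -0.0208), radius l
φ2=120.0°: virtual centre (-0.0924, 0.1601, -0.0849), radius l
centre 3 = (0.2200·cos240.0°, 0.2200·sin240.0°, 0.0000) = (-0.1100, -0.1905, 0.0000)
eliminate P² terms by subtracting sphere 1 from 2 and 3
plane₁₂: -0.6212x+0.3202y+-0.1280z = -0.0067
det = 0.4469;  x = 0.0054+-0.0793z,  y = -0.0103+0.2460z
into |P−centre ₁|² = l²: 1.0668z² + 0.0704z + -0.1142 = 0;  Δ = 0.4922;  z = -0.3618 or 0.2959 → z<0 root = -0.3618
x = 0.0341, y = -0.0993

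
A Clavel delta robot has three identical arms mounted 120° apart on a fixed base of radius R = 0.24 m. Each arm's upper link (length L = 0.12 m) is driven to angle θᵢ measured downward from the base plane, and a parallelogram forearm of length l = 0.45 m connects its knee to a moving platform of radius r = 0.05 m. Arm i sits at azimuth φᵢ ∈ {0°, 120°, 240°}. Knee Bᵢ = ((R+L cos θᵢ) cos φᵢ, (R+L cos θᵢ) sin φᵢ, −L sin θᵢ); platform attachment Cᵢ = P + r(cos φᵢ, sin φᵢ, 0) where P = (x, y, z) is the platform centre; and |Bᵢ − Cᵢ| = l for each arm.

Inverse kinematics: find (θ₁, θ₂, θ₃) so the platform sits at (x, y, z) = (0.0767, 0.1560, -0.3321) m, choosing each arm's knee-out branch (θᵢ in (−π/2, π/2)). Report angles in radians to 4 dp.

arm 1 (φ=0.0°): x'=0.0767, y'=0.1560
  A=0.1133, B=-0.3321, C=(l²−L²−A²−y'²−z²)/(2L)=0.1693
  √(A²+B²)=0.3509;  θ1 = -1.2420+1.0672 ≈ -0.1748
φ2=120.0° → target in arm frame (0.0967, -0.1444)
  A cos θ + B sin θ = C:  0.0933·cos θ + -0.3321·sin θ = 0.2011
  γ=atan2(-0.3321,0.0933)=-1.2971;  ψ=arccos(0.5829)=0.9485;  θ2=γ+ψ≈-0.3485
rotate P by −φ3: (-0.1734, -0.0116, -0.3321)
  A=0.3634, B=-0.3321, C=(l²−L²−A²−y'²−z²)/(2L)=-0.2268
  √(A²+B²)=0.4923;  θ3 = -0.7404+2.0494 ≈ 1.3091

θ₁ = -0.1748, θ₂ = -0.3485, θ₃ = 1.3091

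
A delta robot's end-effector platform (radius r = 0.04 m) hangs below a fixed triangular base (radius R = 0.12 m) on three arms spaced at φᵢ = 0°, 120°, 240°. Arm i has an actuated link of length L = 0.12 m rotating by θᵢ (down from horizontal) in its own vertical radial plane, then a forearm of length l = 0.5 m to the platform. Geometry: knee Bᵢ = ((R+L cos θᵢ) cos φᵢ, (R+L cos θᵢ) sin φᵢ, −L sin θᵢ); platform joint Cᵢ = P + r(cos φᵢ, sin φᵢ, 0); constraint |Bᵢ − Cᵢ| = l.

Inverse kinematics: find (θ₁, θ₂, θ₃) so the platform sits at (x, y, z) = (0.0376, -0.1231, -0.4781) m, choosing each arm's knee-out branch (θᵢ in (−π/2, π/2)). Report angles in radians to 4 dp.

θ₁ = 0.1748, θ₂ = 0.6983, θ₃ = 0.0002

φ1=0.0° → target in arm frame (0.0376, -0.1231)
  e−x'=0.0424;  (l²−L²−(e−x')²−y'²−z²)/2L = -0.0414
  γ=atan2(-0.4781,0.0424)=-1.4823;  ψ=arccos(-0.0862)=1.6571;  θ1=γ+ψ≈0.1748
arm 2 (φ=120.0°): x'=-0.1254, y'=0.0290
  e−x'=0.2054;  (l²−L²−(e−x')²−y'²−z²)/2L = -0.1501
  θ2 = atan2(B,A) + arccos(C/0.5204) = 0.6983
rotate P by −φ3: (0.0878, 0.0941, -0.4781)
  A=-0.0078, B=-0.4781, C=(l²−L²−A²−y'²−z²)/(2L)=-0.0079
  γ=atan2(-0.4781,-0.0078)=-1.5871;  ψ=arccos(-0.0165)=1.5873;  θ3=γ+ψ≈0.0002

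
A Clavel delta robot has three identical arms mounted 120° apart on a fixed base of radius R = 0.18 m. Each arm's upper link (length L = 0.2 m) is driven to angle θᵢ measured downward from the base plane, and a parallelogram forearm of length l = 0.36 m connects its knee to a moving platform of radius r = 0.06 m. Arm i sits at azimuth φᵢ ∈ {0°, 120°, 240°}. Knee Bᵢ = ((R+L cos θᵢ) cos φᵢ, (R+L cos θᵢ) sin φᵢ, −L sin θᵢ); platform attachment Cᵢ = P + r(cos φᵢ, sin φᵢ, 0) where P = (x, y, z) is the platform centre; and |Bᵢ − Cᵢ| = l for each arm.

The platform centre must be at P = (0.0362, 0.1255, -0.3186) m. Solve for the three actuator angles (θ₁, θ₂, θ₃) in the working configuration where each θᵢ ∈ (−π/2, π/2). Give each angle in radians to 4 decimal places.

θ₁ = 0.5235, θ₂ = 0.2619, θ₃ = 1.1346

rotate P by −φ1: (0.0362, 0.1255, -0.3186)
  e−x'=0.0838;  (l²−L²−(e−x')²−y'²−z²)/2L = -0.0867
  √(A²+B²)=0.3294;  θ1 = -1.3136+1.8371 ≈ 0.5235
arm 2 (φ=120.0°): x'=0.0906, y'=-0.0941
  A=0.0294, B=-0.3186, C=(l²−L²−A²−y'²−z²)/(2L)=-0.0541
  γ=atan2(-0.3186,0.0294)=-1.4787;  ψ=arccos(-0.1690)=1.7406;  θ2=γ+ψ≈0.2619
arm 3 (φ=240.0°): x'=-0.1268, y'=-0.0314
  A cos θ + B sin θ = C:  0.2468·cos θ + -0.3186·sin θ = -0.1845
  θ3 = atan2(B,A) + arccos(C/0.4030) = 1.1346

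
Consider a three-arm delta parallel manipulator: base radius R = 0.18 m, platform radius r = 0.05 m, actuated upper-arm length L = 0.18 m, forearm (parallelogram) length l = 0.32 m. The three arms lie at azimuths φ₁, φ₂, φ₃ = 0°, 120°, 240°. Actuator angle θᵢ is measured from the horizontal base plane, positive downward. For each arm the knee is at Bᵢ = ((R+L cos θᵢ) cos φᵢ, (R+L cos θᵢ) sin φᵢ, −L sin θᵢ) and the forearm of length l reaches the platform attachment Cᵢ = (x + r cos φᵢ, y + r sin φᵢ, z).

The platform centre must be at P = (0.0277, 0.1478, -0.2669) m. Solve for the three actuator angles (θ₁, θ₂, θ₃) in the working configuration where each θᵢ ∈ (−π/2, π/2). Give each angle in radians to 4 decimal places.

φ1=0.0° → target in arm frame (0.0277, 0.1478)
  e−x'=0.1023;  (l²−L²−(e−x')²−y'²−z²)/2L = -0.0932
  √(A²+B²)=0.2858;  θ1 = -1.2048+1.9029 ≈ 0.6981
arm 2 (φ=120.0°): x'=0.1141, y'=-0.0979
  e−x'=0.0159;  (l²−L²−(e−x')²−y'²−z²)/2L = -0.0307
  γ=atan2(-0.2669,0.0159)=-1.5115;  ψ=arccos(-0.1150)=1.6861;  θ2=γ+ψ≈0.1746
φ3=240.0° → target in arm frame (-0.1418, -0.0499)
  A=0.2718, B=-0.2669, C=(l²−L²−A²−y'²−z²)/(2L)=-0.2156
  √(A²+B²)=0.3810;  θ3 = -0.7762+2.1725 ≈ 1.3962

θ₁ = 0.6981, θ₂ = 0.1746, θ₃ = 1.3962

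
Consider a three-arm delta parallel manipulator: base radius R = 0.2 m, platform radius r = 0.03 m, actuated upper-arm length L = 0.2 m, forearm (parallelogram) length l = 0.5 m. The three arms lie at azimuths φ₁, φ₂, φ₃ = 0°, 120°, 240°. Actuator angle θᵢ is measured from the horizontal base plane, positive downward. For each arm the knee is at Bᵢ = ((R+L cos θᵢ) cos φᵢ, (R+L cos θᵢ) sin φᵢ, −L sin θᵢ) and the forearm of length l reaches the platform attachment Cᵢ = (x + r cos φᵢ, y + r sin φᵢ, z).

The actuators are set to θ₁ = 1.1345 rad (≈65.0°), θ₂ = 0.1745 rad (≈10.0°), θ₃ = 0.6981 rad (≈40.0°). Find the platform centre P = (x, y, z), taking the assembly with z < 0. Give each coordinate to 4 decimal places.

(-0.1429, 0.0815, -0.4735)

S1 = (0.2545·cos0.0°, 0.2545·sin0.0°, -0.1813) = (0.2545, 0.0000, -0.1813)
arm 2 at φ=120.0°: (R−r)+L cos θ2 = 0.3670;  S2 = (-0.1835, 0.3178, -0.0347)
arm 3 at φ=240.0°: (R−r)+L cos θ3 = 0.3232;  S3 = (-0.1616, -0.2799, -0.1286)
eliminate P² terms by subtracting sphere 1 from 2 and 3
[-0.8760 0.6356 0.2931]·P = 0.0382;  [-0.8322 -0.5598 0.1054]·P = 0.0234
Cramer: x(z) = -0.0356+0.2267z;  y(z) = 0.0111-0.1487z
into |P−S₁|² = l²: 1.0735z² + 0.2277z + -0.1329 = 0;  Δ = 0.6224;  z = -0.4735 or 0.2614 → z<0 root = -0.4735
x = -0.1429, y = 0.0815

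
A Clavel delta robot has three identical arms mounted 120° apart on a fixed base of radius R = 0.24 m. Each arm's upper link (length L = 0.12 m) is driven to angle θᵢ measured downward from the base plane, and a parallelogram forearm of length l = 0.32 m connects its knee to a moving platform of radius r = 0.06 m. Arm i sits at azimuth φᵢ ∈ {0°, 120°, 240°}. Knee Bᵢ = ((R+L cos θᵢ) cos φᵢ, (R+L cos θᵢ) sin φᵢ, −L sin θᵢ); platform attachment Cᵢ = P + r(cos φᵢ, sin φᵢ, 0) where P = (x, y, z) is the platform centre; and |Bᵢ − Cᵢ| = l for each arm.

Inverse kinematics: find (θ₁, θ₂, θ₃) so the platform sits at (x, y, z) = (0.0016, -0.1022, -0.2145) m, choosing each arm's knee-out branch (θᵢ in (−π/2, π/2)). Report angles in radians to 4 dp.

rotate P by −φ1: (0.0016, -0.1022, -0.2145)
  A=0.1784, B=-0.2145, C=(l²−L²−A²−y'²−z²)/(2L)=-0.0012
  γ=atan2(-0.2145,0.1784)=-0.8770;  ψ=arccos(-0.0042)=1.5750;  θ1=γ+ψ≈0.6980
arm 2 (φ=120.0°): x'=-0.0893, y'=0.0497
  A=0.2693, B=-0.2145, C=(l²−L²−A²−y'²−z²)/(2L)=-0.1375
  √(A²+B²)=0.3443;  θ2 = -0.6726+1.9817 ≈ 1.3091
rotate P by −φ3: (0.0877, 0.0525, -0.2145)
  A=0.0923, B=-0.2145, C=(l²−L²−A²−y'²−z²)/(2L)=0.1280
  √(A²+B²)=0.2335;  θ3 = -1.1645+0.9907 ≈ -0.1738

θ₁ = 0.6980, θ₂ = 1.3091, θ₃ = -0.1738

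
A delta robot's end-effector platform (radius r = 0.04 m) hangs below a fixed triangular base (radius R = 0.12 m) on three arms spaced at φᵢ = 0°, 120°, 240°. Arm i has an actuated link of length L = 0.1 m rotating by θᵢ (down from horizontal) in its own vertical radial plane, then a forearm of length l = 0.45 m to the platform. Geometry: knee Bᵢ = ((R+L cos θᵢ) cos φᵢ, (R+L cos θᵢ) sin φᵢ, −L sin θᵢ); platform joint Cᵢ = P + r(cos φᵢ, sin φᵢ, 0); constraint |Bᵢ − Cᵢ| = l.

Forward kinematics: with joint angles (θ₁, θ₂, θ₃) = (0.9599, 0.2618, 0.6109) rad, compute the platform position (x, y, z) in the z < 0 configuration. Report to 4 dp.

(-0.0943, 0.0515, -0.4643)

φ1=0.0°: virtual centre (0.1374, 0.0000, -0.0819), radius l
arm 2 at φ=120.0°: ρ2 = 0.1766;  O2 = (-0.0883, 0.1529, -0.0259)
arm 3 at φ=240.0°: ρ3 = 0.1619;  O3 = (-0.0810, -0.1402, -0.0574)
subtract pairs → two planes through P
plane₁₂: -0.4513x+0.3059y+0.1121z = 0.0063
det = 0.2601;  x = -0.0114+0.1786z,  y = 0.0037+-0.1029z
sphere 1 gives Az²+Bz+C=0 with A=1.0425, B=0.1099, C=-0.1737;  B²−4AC=0.7362;  roots -0.4643, 0.3588;  negative root z = -0.4643
x = -0.0943, y = 0.0515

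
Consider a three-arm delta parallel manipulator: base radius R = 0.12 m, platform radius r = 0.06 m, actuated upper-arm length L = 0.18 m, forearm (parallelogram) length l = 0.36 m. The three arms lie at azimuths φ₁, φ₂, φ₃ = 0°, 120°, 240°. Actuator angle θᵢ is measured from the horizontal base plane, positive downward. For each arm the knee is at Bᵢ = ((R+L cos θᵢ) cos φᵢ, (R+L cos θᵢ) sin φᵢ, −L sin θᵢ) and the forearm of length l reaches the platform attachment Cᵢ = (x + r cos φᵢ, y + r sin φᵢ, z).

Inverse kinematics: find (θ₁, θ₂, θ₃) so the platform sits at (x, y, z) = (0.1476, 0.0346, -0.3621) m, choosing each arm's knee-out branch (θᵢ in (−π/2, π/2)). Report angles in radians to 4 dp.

θ₁ = 0.0873, θ₂ = 0.7855, θ₃ = 0.9598

arm 1 (φ=0.0°): x'=0.1476, y'=0.0346
  e−x'=-0.0876;  (l²−L²−(e−x')²−y'²−z²)/2L = -0.1189
  γ=atan2(-0.3621,-0.0876)=-1.8082;  ψ=arccos(-0.3190)=1.8955;  θ1=γ+ψ≈0.0873
rotate P by −φ2: (-0.0438, -0.1451, -0.3621)
  e−x'=0.1038;  (l²−L²−(e−x')²−y'²−z²)/2L = -0.1827
  √(A²+B²)=0.3767;  θ2 = -1.2915+2.0771 ≈ 0.7855
φ3=240.0° → target in arm frame (-0.1038, 0.1105)
  A=0.1638, B=-0.3621, C=(l²−L²−A²−y'²−z²)/(2L)=-0.2026
  γ=atan2(-0.3621,0.1638)=-1.1461;  ψ=arccos(-0.5099)=2.1059;  θ3=γ+ψ≈0.9598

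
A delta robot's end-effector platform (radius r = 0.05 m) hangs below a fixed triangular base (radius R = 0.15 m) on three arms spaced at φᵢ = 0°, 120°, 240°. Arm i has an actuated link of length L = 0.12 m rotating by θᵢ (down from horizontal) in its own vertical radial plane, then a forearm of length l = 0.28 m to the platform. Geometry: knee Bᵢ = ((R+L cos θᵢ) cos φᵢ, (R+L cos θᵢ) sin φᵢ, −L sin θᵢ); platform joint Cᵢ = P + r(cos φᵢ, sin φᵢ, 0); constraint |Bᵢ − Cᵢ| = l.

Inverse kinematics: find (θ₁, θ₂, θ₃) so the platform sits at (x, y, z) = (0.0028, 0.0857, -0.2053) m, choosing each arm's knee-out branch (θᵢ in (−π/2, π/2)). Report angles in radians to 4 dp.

rotate P by −φ1: (0.0028, 0.0857, -0.2053)
  e−x'=0.0972;  (l²−L²−(e−x')²−y'²−z²)/2L = 0.0211
  θ1 = atan2(B,A) + arccos(C/0.2271) = 0.3492
rotate P by −φ2: (0.0728, -0.0453, -0.2053)
  e−x'=0.0272;  (l²−L²−(e−x')²−y'²−z²)/2L = 0.0794
  θ2 = atan2(B,A) + arccos(C/0.2071) = -0.2620
φ3=240.0° → target in arm frame (-0.0756, -0.0404)
  A=0.1756, B=-0.2053, C=(l²−L²−A²−y'²−z²)/(2L)=-0.0443
  γ=atan2(-0.2053,0.1756)=-0.8632;  ψ=arccos(-0.1639)=1.7354;  θ3=γ+ψ≈0.8722

θ₁ = 0.3492, θ₂ = -0.2620, θ₃ = 0.8722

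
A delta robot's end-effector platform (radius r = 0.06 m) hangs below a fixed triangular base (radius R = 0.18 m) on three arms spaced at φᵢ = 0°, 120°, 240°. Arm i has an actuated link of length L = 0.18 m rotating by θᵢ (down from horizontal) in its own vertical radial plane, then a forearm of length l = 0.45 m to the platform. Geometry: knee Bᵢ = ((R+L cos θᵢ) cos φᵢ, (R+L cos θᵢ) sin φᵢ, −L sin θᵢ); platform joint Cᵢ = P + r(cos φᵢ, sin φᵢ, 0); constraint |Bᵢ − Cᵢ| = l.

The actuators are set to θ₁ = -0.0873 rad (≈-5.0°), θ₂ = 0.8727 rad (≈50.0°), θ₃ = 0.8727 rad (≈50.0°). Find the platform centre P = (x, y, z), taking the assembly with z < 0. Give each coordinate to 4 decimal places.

S1 = (0.2993·cos0.0°, 0.2993·sin0.0°, 0.0157) = (0.2993, 0.0000, 0.0157)
S2 = (0.2357·cos120.0°, 0.2357·sin120.0°, -0.1379) = (-0.1178, 0.2041, -0.1379)
arm 3 at φ=240.0°: ρ3 = 0.2357;  S3 = (-0.1178, -0.2041, -0.1379)
eliminate P² terms by subtracting sphere 1 from 2 and 3
plane₁₂: -0.8343x+0.4082y+-0.3072z = -0.0153
Cramer: x(z) = 0.0183-0.3682z;  y(z) = 0.0000+0.0000z
into |P−S₁|² = l²: 1.1355z² + 0.1755z + -0.1233 = 0;  Δ = 0.5908;  z = -0.4157 or 0.2612 → z<0 root = -0.4157
x = 0.1714, y = 0.0000

(0.1714, 0.0000, -0.4157)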